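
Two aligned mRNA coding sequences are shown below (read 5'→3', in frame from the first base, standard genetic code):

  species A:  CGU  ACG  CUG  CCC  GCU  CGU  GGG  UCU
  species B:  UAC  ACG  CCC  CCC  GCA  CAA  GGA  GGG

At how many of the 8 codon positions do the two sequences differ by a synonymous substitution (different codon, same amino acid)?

Codon 1: CGU Arg / UAC Tyr — nonsynonymous.
Codon 2: ACG Thr / ACG Thr — identical.
Codon 3: CUG Leu / CCC Pro — nonsynonymous.
Codon 4: CCC Pro / CCC Pro — identical.
Codon 5: GCU Ala / GCA Ala — synonymous.
Codon 6: CGU Arg / CAA Gln — nonsynonymous.
Codon 7: GGG Gly / GGA Gly — synonymous.
Codon 8: UCU Ser / GGG Gly — nonsynonymous.
Synonymous differences: 2.

2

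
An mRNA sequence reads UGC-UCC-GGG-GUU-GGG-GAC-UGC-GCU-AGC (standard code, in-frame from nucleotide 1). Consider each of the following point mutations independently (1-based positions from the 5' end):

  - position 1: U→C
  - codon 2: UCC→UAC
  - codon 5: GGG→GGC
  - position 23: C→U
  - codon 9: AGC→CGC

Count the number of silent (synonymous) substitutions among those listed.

Codon 1: UGC (Cys) → CGC (Arg) — missense.
Codon 2: UCC (Ser) → UAC (Tyr) — missense.
Codon 5: GGG (Gly) → GGC (Gly) — synonymous.
Codon 8: GCU (Ala) → GUU (Val) — missense.
Codon 9: AGC (Ser) → CGC (Arg) — missense.
Synonymous: 1 of 5.

1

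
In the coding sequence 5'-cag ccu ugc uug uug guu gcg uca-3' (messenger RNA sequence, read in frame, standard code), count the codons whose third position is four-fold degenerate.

4

Codon 1 CAG (Gln): third position 2-fold.
Codon 2 CCU (Pro): third position 4-fold.
Codon 3 UGC (Cys): third position 2-fold.
Codon 4 UUG (Leu): third position 2-fold.
Codon 5 UUG (Leu): third position 2-fold.
Codon 6 GUU (Val): third position 4-fold.
Codon 7 GCG (Ala): third position 4-fold.
Codon 8 UCA (Ser): third position 4-fold.
Four-fold degenerate third positions: 4.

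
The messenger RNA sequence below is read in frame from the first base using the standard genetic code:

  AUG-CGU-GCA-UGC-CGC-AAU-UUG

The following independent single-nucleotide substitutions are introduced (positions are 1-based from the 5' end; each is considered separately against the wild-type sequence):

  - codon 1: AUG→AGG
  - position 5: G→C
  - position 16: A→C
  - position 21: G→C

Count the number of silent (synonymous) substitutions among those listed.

Codon 1: AUG (Met) → AGG (Arg) — missense.
Codon 2: CGU (Arg) → CCU (Pro) — missense.
Codon 6: AAU (Asn) → CAU (His) — missense.
Codon 7: UUG (Leu) → UUC (Phe) — missense.
Synonymous: 0 of 4.

0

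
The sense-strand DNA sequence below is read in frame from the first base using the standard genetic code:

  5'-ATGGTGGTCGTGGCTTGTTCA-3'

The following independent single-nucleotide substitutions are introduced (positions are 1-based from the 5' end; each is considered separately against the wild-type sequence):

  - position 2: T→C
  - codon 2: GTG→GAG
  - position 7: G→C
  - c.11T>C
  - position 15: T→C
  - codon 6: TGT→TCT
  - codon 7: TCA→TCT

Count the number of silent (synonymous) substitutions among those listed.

2

Codon 1: ATG (Met) → ACG (Thr) — missense.
Codon 2: GTG (Val) → GAG (Glu) — missense.
Codon 3: GTC (Val) → CTC (Leu) — missense.
Codon 4: GTG (Val) → GCG (Ala) — missense.
Codon 5: GCT (Ala) → GCC (Ala) — synonymous.
Codon 6: TGT (Cys) → TCT (Ser) — missense.
Codon 7: TCA (Ser) → TCT (Ser) — synonymous.
Synonymous: 2 of 7.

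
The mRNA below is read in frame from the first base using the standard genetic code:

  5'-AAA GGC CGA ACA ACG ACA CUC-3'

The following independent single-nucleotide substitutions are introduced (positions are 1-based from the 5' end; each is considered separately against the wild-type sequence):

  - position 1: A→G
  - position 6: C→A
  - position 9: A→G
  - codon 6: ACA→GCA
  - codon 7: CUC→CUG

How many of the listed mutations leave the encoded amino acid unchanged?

Codon 1: AAA (Lys) → GAA (Glu) — missense.
Codon 2: GGC (Gly) → GGA (Gly) — synonymous.
Codon 3: CGA (Arg) → CGG (Arg) — synonymous.
Codon 6: ACA (Thr) → GCA (Ala) — missense.
Codon 7: CUC (Leu) → CUG (Leu) — synonymous.
Synonymous: 3 of 5.

3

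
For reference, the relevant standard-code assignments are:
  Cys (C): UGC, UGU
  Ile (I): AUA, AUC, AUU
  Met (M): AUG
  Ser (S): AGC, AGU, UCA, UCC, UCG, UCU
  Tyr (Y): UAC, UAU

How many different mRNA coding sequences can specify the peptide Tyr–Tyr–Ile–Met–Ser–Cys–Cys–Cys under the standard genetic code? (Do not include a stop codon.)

576

Tyr: 2 codons.
Tyr: 2 codons.
Ile: 3 codons.
Met: 1 codon.
Ser: 6 codons.
Cys: 2 codons.
Cys: 2 codons.
Cys: 2 codons.
2 × 2 × 3 × 1 × 6 × 2 × 2 × 2 = 576.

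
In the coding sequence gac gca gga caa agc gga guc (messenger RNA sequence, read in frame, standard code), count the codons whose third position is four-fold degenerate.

4

Codon 1 GAC (Asp): third position 2-fold.
Codon 2 GCA (Ala): third position 4-fold.
Codon 3 GGA (Gly): third position 4-fold.
Codon 4 CAA (Gln): third position 2-fold.
Codon 5 AGC (Ser): third position 2-fold.
Codon 6 GGA (Gly): third position 4-fold.
Codon 7 GUC (Val): third position 4-fold.
Four-fold degenerate third positions: 4.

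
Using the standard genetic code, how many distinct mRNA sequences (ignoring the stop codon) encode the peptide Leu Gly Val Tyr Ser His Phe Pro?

Leu: 6 codons.
Gly: 4 codons.
Val: 4 codons.
Tyr: 2 codons.
Ser: 6 codons.
His: 2 codons.
Phe: 2 codons.
Pro: 4 codons.
6 × 4 × 4 × 2 × 6 × 2 × 2 × 4 = 18432.

18432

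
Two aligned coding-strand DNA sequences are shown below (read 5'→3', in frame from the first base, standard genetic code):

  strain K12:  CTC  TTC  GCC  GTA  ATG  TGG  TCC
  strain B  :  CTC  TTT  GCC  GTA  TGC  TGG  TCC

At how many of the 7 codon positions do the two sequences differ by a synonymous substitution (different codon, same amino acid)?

1

Codon 1: CTC Leu / CTC Leu — identical.
Codon 2: TTC Phe / TTT Phe — synonymous.
Codon 3: GCC Ala / GCC Ala — identical.
Codon 4: GTA Val / GTA Val — identical.
Codon 5: ATG Met / TGC Cys — nonsynonymous.
Codon 6: TGG Trp / TGG Trp — identical.
Codon 7: TCC Ser / TCC Ser — identical.
Synonymous differences: 1.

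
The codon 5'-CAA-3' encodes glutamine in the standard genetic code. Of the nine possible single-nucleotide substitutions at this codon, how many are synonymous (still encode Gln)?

Position 1: none → 0 synonymous.
Position 2: none → 0 synonymous.
Position 3: CAG → 1 synonymous.
Total: 0 + 0 + 1 = 1.

1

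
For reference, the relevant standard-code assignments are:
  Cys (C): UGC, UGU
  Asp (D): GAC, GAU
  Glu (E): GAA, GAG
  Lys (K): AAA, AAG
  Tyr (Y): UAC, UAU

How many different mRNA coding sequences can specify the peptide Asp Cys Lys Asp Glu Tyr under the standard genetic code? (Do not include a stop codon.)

64

Asp: 2 codons.
Cys: 2 codons.
Lys: 2 codons.
Asp: 2 codons.
Glu: 2 codons.
Tyr: 2 codons.
2 × 2 × 2 × 2 × 2 × 2 = 64.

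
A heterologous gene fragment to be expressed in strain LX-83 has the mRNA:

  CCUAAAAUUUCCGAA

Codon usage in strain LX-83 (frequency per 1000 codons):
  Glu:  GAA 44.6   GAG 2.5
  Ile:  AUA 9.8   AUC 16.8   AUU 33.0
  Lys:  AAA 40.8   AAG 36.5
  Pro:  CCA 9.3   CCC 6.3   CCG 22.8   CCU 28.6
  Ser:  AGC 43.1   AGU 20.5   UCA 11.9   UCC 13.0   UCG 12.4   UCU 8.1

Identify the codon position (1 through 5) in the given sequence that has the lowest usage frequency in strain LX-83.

Codon 1 CCU (Pro): 28.6 per 1000.
Codon 2 AAA (Lys): 40.8 per 1000.
Codon 3 AUU (Ile): 33.0 per 1000.
Codon 4 UCC (Ser): 13.0 per 1000.
Codon 5 GAA (Glu): 44.6 per 1000.
Lowest frequency is 13.0 at codon 4.

4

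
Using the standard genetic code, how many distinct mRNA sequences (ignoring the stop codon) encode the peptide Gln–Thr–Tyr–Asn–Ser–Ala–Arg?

4608

Gln: 2 codons.
Thr: 4 codons.
Tyr: 2 codons.
Asn: 2 codons.
Ser: 6 codons.
Ala: 4 codons.
Arg: 6 codons.
2 × 4 × 2 × 2 × 6 × 4 × 6 = 4608.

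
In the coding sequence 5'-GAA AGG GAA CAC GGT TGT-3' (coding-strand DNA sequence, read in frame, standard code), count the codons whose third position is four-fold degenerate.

1

Codon 1 GAA (Glu): third position 2-fold.
Codon 2 AGG (Arg): third position 2-fold.
Codon 3 GAA (Glu): third position 2-fold.
Codon 4 CAC (His): third position 2-fold.
Codon 5 GGT (Gly): third position 4-fold.
Codon 6 TGT (Cys): third position 2-fold.
Four-fold degenerate third positions: 1.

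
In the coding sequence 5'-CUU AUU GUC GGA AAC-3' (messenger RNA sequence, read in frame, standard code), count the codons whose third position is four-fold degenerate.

Codon 1 CUU (Leu): third position 4-fold.
Codon 2 AUU (Ile): third position 3-fold.
Codon 3 GUC (Val): third position 4-fold.
Codon 4 GGA (Gly): third position 4-fold.
Codon 5 AAC (Asn): third position 2-fold.
Four-fold degenerate third positions: 3.

3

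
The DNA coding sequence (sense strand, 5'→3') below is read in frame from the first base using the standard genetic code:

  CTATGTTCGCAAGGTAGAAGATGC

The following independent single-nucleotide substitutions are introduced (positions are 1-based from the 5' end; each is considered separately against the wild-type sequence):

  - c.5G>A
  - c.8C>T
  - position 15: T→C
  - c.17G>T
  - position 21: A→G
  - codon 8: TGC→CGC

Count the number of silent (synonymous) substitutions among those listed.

2

Codon 2: TGT (Cys) → TAT (Tyr) — missense.
Codon 3: TCG (Ser) → TTG (Leu) — missense.
Codon 5: GGT (Gly) → GGC (Gly) — synonymous.
Codon 6: AGA (Arg) → ATA (Ile) — missense.
Codon 7: AGA (Arg) → AGG (Arg) — synonymous.
Codon 8: TGC (Cys) → CGC (Arg) — missense.
Synonymous: 2 of 6.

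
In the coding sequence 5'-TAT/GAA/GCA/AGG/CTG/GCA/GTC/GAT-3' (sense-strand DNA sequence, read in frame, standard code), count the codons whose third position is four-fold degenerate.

4

Codon 1 TAT (Tyr): third position 2-fold.
Codon 2 GAA (Glu): third position 2-fold.
Codon 3 GCA (Ala): third position 4-fold.
Codon 4 AGG (Arg): third position 2-fold.
Codon 5 CTG (Leu): third position 4-fold.
Codon 6 GCA (Ala): third position 4-fold.
Codon 7 GTC (Val): third position 4-fold.
Codon 8 GAT (Asp): third position 2-fold.
Four-fold degenerate third positions: 4.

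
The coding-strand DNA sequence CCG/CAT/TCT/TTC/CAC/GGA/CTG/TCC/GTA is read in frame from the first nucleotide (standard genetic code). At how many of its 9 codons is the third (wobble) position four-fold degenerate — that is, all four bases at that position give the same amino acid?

Codon 1 CCG (Pro): third position 4-fold.
Codon 2 CAT (His): third position 2-fold.
Codon 3 TCT (Ser): third position 4-fold.
Codon 4 TTC (Phe): third position 2-fold.
Codon 5 CAC (His): third position 2-fold.
Codon 6 GGA (Gly): third position 4-fold.
Codon 7 CTG (Leu): third position 4-fold.
Codon 8 TCC (Ser): third position 4-fold.
Codon 9 GTA (Val): third position 4-fold.
Four-fold degenerate third positions: 6.

6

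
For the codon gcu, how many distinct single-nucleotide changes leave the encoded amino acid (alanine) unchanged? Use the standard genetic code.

Position 1: none → 0 synonymous.
Position 2: none → 0 synonymous.
Position 3: GCC, GCA, GCG → 3 synonymous.
Total: 0 + 0 + 3 = 3.

3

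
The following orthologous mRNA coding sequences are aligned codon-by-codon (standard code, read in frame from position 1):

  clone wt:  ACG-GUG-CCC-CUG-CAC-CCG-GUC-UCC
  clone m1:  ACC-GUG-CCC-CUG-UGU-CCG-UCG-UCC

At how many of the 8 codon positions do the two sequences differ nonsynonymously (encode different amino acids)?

2

Codon 1: ACG Thr / ACC Thr — synonymous.
Codon 2: GUG Val / GUG Val — identical.
Codon 3: CCC Pro / CCC Pro — identical.
Codon 4: CUG Leu / CUG Leu — identical.
Codon 5: CAC His / UGU Cys — nonsynonymous.
Codon 6: CCG Pro / CCG Pro — identical.
Codon 7: GUC Val / UCG Ser — nonsynonymous.
Codon 8: UCC Ser / UCC Ser — identical.
Nonsynonymous differences: 2.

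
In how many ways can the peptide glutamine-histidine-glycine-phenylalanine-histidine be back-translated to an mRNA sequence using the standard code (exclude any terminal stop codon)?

Gln: 2 codons.
His: 2 codons.
Gly: 4 codons.
Phe: 2 codons.
His: 2 codons.
2 × 2 × 4 × 2 × 2 = 64.

64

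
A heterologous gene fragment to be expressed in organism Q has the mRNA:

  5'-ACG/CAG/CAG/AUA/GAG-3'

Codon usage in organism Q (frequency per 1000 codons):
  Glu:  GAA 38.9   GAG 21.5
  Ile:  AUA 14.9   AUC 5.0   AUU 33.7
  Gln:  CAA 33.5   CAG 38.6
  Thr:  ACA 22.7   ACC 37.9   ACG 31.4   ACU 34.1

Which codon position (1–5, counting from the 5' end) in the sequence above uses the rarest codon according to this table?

Codon 1 ACG (Thr): 31.4 per 1000.
Codon 2 CAG (Gln): 38.6 per 1000.
Codon 3 CAG (Gln): 38.6 per 1000.
Codon 4 AUA (Ile): 14.9 per 1000.
Codon 5 GAG (Glu): 21.5 per 1000.
Lowest frequency is 14.9 at codon 4.

4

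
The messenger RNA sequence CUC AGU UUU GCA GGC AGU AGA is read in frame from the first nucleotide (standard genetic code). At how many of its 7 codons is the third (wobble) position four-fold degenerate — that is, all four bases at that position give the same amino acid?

Codon 1 CUC (Leu): third position 4-fold.
Codon 2 AGU (Ser): third position 2-fold.
Codon 3 UUU (Phe): third position 2-fold.
Codon 4 GCA (Ala): third position 4-fold.
Codon 5 GGC (Gly): third position 4-fold.
Codon 6 AGU (Ser): third position 2-fold.
Codon 7 AGA (Arg): third position 2-fold.
Four-fold degenerate third positions: 3.

3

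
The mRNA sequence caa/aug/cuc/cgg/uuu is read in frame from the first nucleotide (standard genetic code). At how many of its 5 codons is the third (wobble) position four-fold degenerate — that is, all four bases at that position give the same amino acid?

2

Codon 1 CAA (Gln): third position 2-fold.
Codon 2 AUG (Met): third position 1-fold.
Codon 3 CUC (Leu): third position 4-fold.
Codon 4 CGG (Arg): third position 4-fold.
Codon 5 UUU (Phe): third position 2-fold.
Four-fold degenerate third positions: 2.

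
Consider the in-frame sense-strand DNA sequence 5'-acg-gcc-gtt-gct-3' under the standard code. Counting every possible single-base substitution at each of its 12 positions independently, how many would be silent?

Codon 1 (ACG, Thr): 3 synonymous substitutions.
Codon 2 (GCC, Ala): 3 synonymous substitutions.
Codon 3 (GTT, Val): 3 synonymous substitutions.
Codon 4 (GCT, Ala): 3 synonymous substitutions.
Total: 3 + 3 + 3 + 3 = 12.

12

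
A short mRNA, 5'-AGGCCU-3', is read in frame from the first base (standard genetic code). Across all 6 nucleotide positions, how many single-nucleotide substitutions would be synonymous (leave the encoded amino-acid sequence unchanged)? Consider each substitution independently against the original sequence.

Codon 1 (AGG, Arg): 2 synonymous substitutions.
Codon 2 (CCU, Pro): 3 synonymous substitutions.
Total: 2 + 3 = 5.

5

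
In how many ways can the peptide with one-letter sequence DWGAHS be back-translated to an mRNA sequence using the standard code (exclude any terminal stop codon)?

Asp: 2 codons.
Trp: 1 codon.
Gly: 4 codons.
Ala: 4 codons.
His: 2 codons.
Ser: 6 codons.
2 × 1 × 4 × 4 × 2 × 6 = 384.

384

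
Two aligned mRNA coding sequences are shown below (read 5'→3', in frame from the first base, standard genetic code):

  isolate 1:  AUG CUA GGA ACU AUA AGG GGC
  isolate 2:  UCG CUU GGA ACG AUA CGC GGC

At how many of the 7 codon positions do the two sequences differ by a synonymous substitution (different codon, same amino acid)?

Codon 1: AUG Met / UCG Ser — nonsynonymous.
Codon 2: CUA Leu / CUU Leu — synonymous.
Codon 3: GGA Gly / GGA Gly — identical.
Codon 4: ACU Thr / ACG Thr — synonymous.
Codon 5: AUA Ile / AUA Ile — identical.
Codon 6: AGG Arg / CGC Arg — synonymous.
Codon 7: GGC Gly / GGC Gly — identical.
Synonymous differences: 3.

3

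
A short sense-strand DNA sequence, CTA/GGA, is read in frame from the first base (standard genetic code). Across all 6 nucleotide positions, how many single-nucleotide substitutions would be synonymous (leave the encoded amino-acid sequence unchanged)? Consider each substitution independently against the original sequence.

7

Codon 1 (CTA, Leu): 4 synonymous substitutions.
Codon 2 (GGA, Gly): 3 synonymous substitutions.
Total: 4 + 3 = 7.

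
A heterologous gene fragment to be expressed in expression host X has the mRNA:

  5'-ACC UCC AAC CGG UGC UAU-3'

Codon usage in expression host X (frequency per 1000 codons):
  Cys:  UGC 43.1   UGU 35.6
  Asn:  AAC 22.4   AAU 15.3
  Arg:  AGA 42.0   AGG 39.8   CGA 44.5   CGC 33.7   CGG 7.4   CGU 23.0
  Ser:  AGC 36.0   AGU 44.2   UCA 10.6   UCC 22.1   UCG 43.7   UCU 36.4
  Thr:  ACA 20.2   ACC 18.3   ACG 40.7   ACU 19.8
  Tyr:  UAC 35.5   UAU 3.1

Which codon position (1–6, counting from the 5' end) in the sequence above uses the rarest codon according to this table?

Codon 1 ACC (Thr): 18.3 per 1000.
Codon 2 UCC (Ser): 22.1 per 1000.
Codon 3 AAC (Asn): 22.4 per 1000.
Codon 4 CGG (Arg): 7.4 per 1000.
Codon 5 UGC (Cys): 43.1 per 1000.
Codon 6 UAU (Tyr): 3.1 per 1000.
Lowest frequency is 3.1 at codon 6.

6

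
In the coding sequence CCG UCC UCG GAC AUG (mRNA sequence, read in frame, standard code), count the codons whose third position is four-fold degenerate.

3

Codon 1 CCG (Pro): third position 4-fold.
Codon 2 UCC (Ser): third position 4-fold.
Codon 3 UCG (Ser): third position 4-fold.
Codon 4 GAC (Asp): third position 2-fold.
Codon 5 AUG (Met): third position 1-fold.
Four-fold degenerate third positions: 3.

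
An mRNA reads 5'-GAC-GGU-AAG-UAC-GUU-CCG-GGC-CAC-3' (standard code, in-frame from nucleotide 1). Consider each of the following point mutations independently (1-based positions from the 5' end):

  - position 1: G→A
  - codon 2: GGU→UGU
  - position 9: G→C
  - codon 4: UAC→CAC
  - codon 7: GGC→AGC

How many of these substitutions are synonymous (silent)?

0

Codon 1: GAC (Asp) → AAC (Asn) — missense.
Codon 2: GGU (Gly) → UGU (Cys) — missense.
Codon 3: AAG (Lys) → AAC (Asn) — missense.
Codon 4: UAC (Tyr) → CAC (His) — missense.
Codon 7: GGC (Gly) → AGC (Ser) — missense.
Synonymous: 0 of 5.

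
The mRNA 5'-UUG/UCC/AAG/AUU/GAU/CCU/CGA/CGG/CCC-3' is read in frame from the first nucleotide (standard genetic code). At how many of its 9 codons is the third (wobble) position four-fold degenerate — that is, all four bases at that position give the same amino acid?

5

Codon 1 UUG (Leu): third position 2-fold.
Codon 2 UCC (Ser): third position 4-fold.
Codon 3 AAG (Lys): third position 2-fold.
Codon 4 AUU (Ile): third position 3-fold.
Codon 5 GAU (Asp): third position 2-fold.
Codon 6 CCU (Pro): third position 4-fold.
Codon 7 CGA (Arg): third position 4-fold.
Codon 8 CGG (Arg): third position 4-fold.
Codon 9 CCC (Pro): third position 4-fold.
Four-fold degenerate third positions: 5.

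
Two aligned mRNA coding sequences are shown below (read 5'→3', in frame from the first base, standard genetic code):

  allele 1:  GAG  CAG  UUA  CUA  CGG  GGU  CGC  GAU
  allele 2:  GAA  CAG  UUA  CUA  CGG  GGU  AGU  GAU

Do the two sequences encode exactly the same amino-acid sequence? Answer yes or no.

no

Codon 1: GAG Glu / GAA Glu — synonymous.
Codon 2: CAG Gln / CAG Gln — identical.
Codon 3: UUA Leu / UUA Leu — identical.
Codon 4: CUA Leu / CUA Leu — identical.
Codon 5: CGG Arg / CGG Arg — identical.
Codon 6: GGU Gly / GGU Gly — identical.
Codon 7: CGC Arg / AGU Ser — nonsynonymous.
Codon 8: GAU Asp / GAU Asp — identical.
Nonsynonymous differences: 1 → different protein.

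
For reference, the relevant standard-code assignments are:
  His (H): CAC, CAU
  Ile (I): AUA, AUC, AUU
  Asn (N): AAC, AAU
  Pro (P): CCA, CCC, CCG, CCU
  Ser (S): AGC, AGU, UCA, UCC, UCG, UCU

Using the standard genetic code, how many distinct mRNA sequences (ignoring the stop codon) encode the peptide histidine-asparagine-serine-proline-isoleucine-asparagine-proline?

His: 2 codons.
Asn: 2 codons.
Ser: 6 codons.
Pro: 4 codons.
Ile: 3 codons.
Asn: 2 codons.
Pro: 4 codons.
2 × 2 × 6 × 4 × 3 × 2 × 4 = 2304.

2304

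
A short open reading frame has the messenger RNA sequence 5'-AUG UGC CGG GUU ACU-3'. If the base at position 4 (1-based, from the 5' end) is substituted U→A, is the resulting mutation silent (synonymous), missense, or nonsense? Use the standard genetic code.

Position 4 falls in codon 2: UGC → Cys.
After the substitution the codon is AGC → Ser.
Cys ≠ Ser, so this is a missense mutation.

missense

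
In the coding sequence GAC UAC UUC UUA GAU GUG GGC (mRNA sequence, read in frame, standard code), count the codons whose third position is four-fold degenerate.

Codon 1 GAC (Asp): third position 2-fold.
Codon 2 UAC (Tyr): third position 2-fold.
Codon 3 UUC (Phe): third position 2-fold.
Codon 4 UUA (Leu): third position 2-fold.
Codon 5 GAU (Asp): third position 2-fold.
Codon 6 GUG (Val): third position 4-fold.
Codon 7 GGC (Gly): third position 4-fold.
Four-fold degenerate third positions: 2.

2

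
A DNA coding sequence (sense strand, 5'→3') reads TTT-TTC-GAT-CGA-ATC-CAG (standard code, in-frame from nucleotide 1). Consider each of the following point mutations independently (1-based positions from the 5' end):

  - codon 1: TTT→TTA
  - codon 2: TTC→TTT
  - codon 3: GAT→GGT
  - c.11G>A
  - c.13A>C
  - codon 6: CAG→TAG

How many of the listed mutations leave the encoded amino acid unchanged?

1

Codon 1: TTT (Phe) → TTA (Leu) — missense.
Codon 2: TTC (Phe) → TTT (Phe) — synonymous.
Codon 3: GAT (Asp) → GGT (Gly) — missense.
Codon 4: CGA (Arg) → CAA (Gln) — missense.
Codon 5: ATC (Ile) → CTC (Leu) — missense.
Codon 6: CAG (Gln) → TAG (Stop) — nonsense.
Synonymous: 1 of 6.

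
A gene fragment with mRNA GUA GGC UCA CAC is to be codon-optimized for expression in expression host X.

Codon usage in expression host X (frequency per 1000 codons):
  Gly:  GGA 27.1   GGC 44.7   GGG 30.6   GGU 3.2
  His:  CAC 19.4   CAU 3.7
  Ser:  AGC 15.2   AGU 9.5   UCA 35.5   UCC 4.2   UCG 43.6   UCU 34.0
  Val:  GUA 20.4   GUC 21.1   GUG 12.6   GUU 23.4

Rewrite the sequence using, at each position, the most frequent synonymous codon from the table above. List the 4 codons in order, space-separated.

GUU GGC UCG CAC

Codon 1 (Val): best is GUU at 23.4.
Codon 2 (Gly): best is GGC at 44.7.
Codon 3 (Ser): best is UCG at 43.6.
Codon 4 (His): best is CAC at 19.4.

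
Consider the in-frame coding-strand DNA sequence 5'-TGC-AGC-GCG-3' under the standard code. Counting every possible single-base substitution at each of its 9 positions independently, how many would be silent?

Codon 1 (TGC, Cys): 1 synonymous substitution.
Codon 2 (AGC, Ser): 1 synonymous substitution.
Codon 3 (GCG, Ala): 3 synonymous substitutions.
Total: 1 + 1 + 3 = 5.

5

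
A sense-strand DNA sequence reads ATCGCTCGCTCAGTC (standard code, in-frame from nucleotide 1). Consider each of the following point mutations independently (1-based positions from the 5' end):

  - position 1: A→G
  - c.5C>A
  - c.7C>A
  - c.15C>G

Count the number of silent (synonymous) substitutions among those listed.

Codon 1: ATC (Ile) → GTC (Val) — missense.
Codon 2: GCT (Ala) → GAT (Asp) — missense.
Codon 3: CGC (Arg) → AGC (Ser) — missense.
Codon 5: GTC (Val) → GTG (Val) — synonymous.
Synonymous: 1 of 4.

1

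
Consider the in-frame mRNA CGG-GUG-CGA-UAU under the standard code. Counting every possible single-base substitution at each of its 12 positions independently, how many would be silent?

Codon 1 (CGG, Arg): 4 synonymous substitutions.
Codon 2 (GUG, Val): 3 synonymous substitutions.
Codon 3 (CGA, Arg): 4 synonymous substitutions.
Codon 4 (UAU, Tyr): 1 synonymous substitution.
Total: 4 + 3 + 4 + 1 = 12.

12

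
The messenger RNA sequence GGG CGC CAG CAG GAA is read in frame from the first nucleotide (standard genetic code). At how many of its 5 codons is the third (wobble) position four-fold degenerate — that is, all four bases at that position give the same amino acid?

2

Codon 1 GGG (Gly): third position 4-fold.
Codon 2 CGC (Arg): third position 4-fold.
Codon 3 CAG (Gln): third position 2-fold.
Codon 4 CAG (Gln): third position 2-fold.
Codon 5 GAA (Glu): third position 2-fold.
Four-fold degenerate third positions: 2.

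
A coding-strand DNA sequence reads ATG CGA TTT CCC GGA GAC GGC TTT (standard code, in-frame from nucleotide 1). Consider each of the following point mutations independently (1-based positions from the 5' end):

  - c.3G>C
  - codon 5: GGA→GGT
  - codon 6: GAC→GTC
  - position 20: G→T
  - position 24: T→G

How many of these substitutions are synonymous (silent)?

Codon 1: ATG (Met) → ATC (Ile) — missense.
Codon 5: GGA (Gly) → GGT (Gly) — synonymous.
Codon 6: GAC (Asp) → GTC (Val) — missense.
Codon 7: GGC (Gly) → GTC (Val) — missense.
Codon 8: TTT (Phe) → TTG (Leu) — missense.
Synonymous: 1 of 5.

1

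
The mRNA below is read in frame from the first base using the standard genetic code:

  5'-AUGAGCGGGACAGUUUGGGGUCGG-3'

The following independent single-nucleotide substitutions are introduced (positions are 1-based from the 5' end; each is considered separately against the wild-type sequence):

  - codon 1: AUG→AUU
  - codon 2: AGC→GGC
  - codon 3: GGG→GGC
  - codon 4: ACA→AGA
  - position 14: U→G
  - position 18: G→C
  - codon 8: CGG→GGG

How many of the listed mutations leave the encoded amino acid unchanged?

1

Codon 1: AUG (Met) → AUU (Ile) — missense.
Codon 2: AGC (Ser) → GGC (Gly) — missense.
Codon 3: GGG (Gly) → GGC (Gly) — synonymous.
Codon 4: ACA (Thr) → AGA (Arg) — missense.
Codon 5: GUU (Val) → GGU (Gly) — missense.
Codon 6: UGG (Trp) → UGC (Cys) — missense.
Codon 8: CGG (Arg) → GGG (Gly) — missense.
Synonymous: 1 of 7.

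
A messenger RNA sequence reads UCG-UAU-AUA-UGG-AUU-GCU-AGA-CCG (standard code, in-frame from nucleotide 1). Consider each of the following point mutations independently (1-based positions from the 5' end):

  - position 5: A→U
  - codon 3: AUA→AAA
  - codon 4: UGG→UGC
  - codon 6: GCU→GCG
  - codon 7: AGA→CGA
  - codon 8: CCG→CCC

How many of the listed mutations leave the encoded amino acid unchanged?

3

Codon 2: UAU (Tyr) → UUU (Phe) — missense.
Codon 3: AUA (Ile) → AAA (Lys) — missense.
Codon 4: UGG (Trp) → UGC (Cys) — missense.
Codon 6: GCU (Ala) → GCG (Ala) — synonymous.
Codon 7: AGA (Arg) → CGA (Arg) — synonymous.
Codon 8: CCG (Pro) → CCC (Pro) — synonymous.
Synonymous: 3 of 6.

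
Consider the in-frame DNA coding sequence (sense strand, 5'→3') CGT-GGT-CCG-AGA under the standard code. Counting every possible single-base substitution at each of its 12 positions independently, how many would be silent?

Codon 1 (CGT, Arg): 3 synonymous substitutions.
Codon 2 (GGT, Gly): 3 synonymous substitutions.
Codon 3 (CCG, Pro): 3 synonymous substitutions.
Codon 4 (AGA, Arg): 2 synonymous substitutions.
Total: 3 + 3 + 3 + 2 = 11.

11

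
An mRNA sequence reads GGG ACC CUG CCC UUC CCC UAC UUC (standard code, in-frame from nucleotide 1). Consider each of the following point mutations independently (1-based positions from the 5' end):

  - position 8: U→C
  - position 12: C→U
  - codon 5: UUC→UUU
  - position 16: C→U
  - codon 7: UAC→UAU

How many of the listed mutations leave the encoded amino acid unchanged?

Codon 3: CUG (Leu) → CCG (Pro) — missense.
Codon 4: CCC (Pro) → CCU (Pro) — synonymous.
Codon 5: UUC (Phe) → UUU (Phe) — synonymous.
Codon 6: CCC (Pro) → UCC (Ser) — missense.
Codon 7: UAC (Tyr) → UAU (Tyr) — synonymous.
Synonymous: 3 of 5.

3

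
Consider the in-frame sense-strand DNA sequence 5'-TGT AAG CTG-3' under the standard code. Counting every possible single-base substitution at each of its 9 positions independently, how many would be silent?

6

Codon 1 (TGT, Cys): 1 synonymous substitution.
Codon 2 (AAG, Lys): 1 synonymous substitution.
Codon 3 (CTG, Leu): 4 synonymous substitutions.
Total: 1 + 1 + 4 = 6.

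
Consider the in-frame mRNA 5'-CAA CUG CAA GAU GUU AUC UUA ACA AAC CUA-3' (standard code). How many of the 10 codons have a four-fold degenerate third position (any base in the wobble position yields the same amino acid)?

4

Codon 1 CAA (Gln): third position 2-fold.
Codon 2 CUG (Leu): third position 4-fold.
Codon 3 CAA (Gln): third position 2-fold.
Codon 4 GAU (Asp): third position 2-fold.
Codon 5 GUU (Val): third position 4-fold.
Codon 6 AUC (Ile): third position 3-fold.
Codon 7 UUA (Leu): third position 2-fold.
Codon 8 ACA (Thr): third position 4-fold.
Codon 9 AAC (Asn): third position 2-fold.
Codon 10 CUA (Leu): third position 4-fold.
Four-fold degenerate third positions: 4.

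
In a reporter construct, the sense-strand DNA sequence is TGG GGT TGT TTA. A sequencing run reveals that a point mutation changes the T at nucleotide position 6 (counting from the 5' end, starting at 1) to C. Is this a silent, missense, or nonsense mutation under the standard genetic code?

silent

Position 6 falls in codon 2: GGT → Gly.
After the substitution the codon is GGC → Gly.
Both encode Gly, so the change is synonymous.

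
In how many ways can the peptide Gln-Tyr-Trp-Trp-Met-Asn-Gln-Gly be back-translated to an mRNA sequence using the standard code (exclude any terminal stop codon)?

64

Gln: 2 codons.
Tyr: 2 codons.
Trp: 1 codon.
Trp: 1 codon.
Met: 1 codon.
Asn: 2 codons.
Gln: 2 codons.
Gly: 4 codons.
2 × 2 × 1 × 1 × 1 × 2 × 2 × 4 = 64.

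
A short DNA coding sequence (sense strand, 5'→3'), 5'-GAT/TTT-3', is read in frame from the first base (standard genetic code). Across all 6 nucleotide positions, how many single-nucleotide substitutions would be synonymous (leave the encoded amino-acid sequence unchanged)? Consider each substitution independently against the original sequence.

Codon 1 (GAT, Asp): 1 synonymous substitution.
Codon 2 (TTT, Phe): 1 synonymous substitution.
Total: 1 + 1 = 2.

2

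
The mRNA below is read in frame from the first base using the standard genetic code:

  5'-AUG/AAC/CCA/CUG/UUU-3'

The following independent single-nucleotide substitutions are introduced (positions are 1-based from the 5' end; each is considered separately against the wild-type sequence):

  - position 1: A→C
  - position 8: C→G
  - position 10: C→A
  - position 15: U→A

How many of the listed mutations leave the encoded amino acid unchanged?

0

Codon 1: AUG (Met) → CUG (Leu) — missense.
Codon 3: CCA (Pro) → CGA (Arg) — missense.
Codon 4: CUG (Leu) → AUG (Met) — missense.
Codon 5: UUU (Phe) → UUA (Leu) — missense.
Synonymous: 0 of 4.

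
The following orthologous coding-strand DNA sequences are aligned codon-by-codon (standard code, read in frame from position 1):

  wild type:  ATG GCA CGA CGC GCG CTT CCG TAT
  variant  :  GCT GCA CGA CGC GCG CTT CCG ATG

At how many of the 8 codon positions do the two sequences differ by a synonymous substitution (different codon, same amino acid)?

0

Codon 1: ATG Met / GCT Ala — nonsynonymous.
Codon 2: GCA Ala / GCA Ala — identical.
Codon 3: CGA Arg / CGA Arg — identical.
Codon 4: CGC Arg / CGC Arg — identical.
Codon 5: GCG Ala / GCG Ala — identical.
Codon 6: CTT Leu / CTT Leu — identical.
Codon 7: CCG Pro / CCG Pro — identical.
Codon 8: TAT Tyr / ATG Met — nonsynonymous.
Synonymous differences: 0.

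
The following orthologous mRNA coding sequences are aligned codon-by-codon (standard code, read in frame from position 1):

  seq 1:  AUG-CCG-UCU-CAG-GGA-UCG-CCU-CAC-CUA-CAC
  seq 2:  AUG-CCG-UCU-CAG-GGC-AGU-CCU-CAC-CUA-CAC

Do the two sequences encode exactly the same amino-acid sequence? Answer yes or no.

yes

Codon 1: AUG Met / AUG Met — identical.
Codon 2: CCG Pro / CCG Pro — identical.
Codon 3: UCU Ser / UCU Ser — identical.
Codon 4: CAG Gln / CAG Gln — identical.
Codon 5: GGA Gly / GGC Gly — synonymous.
Codon 6: UCG Ser / AGU Ser — synonymous.
Codon 7: CCU Pro / CCU Pro — identical.
Codon 8: CAC His / CAC His — identical.
Codon 9: CUA Leu / CUA Leu — identical.
Codon 10: CAC His / CAC His — identical.
Nonsynonymous differences: 0 → same protein.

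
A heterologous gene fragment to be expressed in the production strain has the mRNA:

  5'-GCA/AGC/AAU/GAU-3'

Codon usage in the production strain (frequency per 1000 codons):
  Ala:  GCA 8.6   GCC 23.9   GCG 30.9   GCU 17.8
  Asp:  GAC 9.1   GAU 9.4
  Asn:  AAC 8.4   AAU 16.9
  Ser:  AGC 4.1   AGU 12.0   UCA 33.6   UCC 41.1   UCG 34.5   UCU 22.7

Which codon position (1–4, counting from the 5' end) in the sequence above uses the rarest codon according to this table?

2

Codon 1 GCA (Ala): 8.6 per 1000.
Codon 2 AGC (Ser): 4.1 per 1000.
Codon 3 AAU (Asn): 16.9 per 1000.
Codon 4 GAU (Asp): 9.4 per 1000.
Lowest frequency is 4.1 at codon 2.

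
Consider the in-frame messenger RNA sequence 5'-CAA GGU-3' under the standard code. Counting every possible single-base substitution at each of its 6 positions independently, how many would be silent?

4

Codon 1 (CAA, Gln): 1 synonymous substitution.
Codon 2 (GGU, Gly): 3 synonymous substitutions.
Total: 1 + 3 = 4.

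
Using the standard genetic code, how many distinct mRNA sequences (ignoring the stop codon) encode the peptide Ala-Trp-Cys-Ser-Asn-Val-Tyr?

Ala: 4 codons.
Trp: 1 codon.
Cys: 2 codons.
Ser: 6 codons.
Asn: 2 codons.
Val: 4 codons.
Tyr: 2 codons.
4 × 1 × 2 × 6 × 2 × 4 × 2 = 768.

768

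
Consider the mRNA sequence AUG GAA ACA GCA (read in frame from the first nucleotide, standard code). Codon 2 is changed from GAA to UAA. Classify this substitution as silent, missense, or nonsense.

Position 4 falls in codon 2: GAA → Glu.
After the substitution the codon is UAA → Stop.
The new codon is a stop codon, so this is a nonsense mutation.

nonsense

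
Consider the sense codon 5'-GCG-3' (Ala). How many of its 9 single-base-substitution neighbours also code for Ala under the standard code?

Position 1: none → 0 synonymous.
Position 2: none → 0 synonymous.
Position 3: GCU, GCC, GCA → 3 synonymous.
Total: 0 + 0 + 3 = 3.

3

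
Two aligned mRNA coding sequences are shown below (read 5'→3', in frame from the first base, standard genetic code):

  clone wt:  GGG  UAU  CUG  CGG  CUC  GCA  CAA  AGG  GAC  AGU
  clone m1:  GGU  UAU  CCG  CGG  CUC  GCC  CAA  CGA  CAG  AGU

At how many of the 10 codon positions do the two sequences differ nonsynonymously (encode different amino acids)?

2

Codon 1: GGG Gly / GGU Gly — synonymous.
Codon 2: UAU Tyr / UAU Tyr — identical.
Codon 3: CUG Leu / CCG Pro — nonsynonymous.
Codon 4: CGG Arg / CGG Arg — identical.
Codon 5: CUC Leu / CUC Leu — identical.
Codon 6: GCA Ala / GCC Ala — synonymous.
Codon 7: CAA Gln / CAA Gln — identical.
Codon 8: AGG Arg / CGA Arg — synonymous.
Codon 9: GAC Asp / CAG Gln — nonsynonymous.
Codon 10: AGU Ser / AGU Ser — identical.
Nonsynonymous differences: 2.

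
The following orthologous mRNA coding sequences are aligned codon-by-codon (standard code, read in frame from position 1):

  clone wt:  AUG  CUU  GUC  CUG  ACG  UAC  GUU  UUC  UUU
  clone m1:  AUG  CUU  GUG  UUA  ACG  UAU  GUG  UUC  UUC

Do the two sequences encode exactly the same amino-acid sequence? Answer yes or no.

yes

Codon 1: AUG Met / AUG Met — identical.
Codon 2: CUU Leu / CUU Leu — identical.
Codon 3: GUC Val / GUG Val — synonymous.
Codon 4: CUG Leu / UUA Leu — synonymous.
Codon 5: ACG Thr / ACG Thr — identical.
Codon 6: UAC Tyr / UAU Tyr — synonymous.
Codon 7: GUU Val / GUG Val — synonymous.
Codon 8: UUC Phe / UUC Phe — identical.
Codon 9: UUU Phe / UUC Phe — synonymous.
Nonsynonymous differences: 0 → same protein.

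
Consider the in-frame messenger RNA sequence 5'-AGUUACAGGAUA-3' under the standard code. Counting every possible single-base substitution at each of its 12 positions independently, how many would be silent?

Codon 1 (AGU, Ser): 1 synonymous substitution.
Codon 2 (UAC, Tyr): 1 synonymous substitution.
Codon 3 (AGG, Arg): 2 synonymous substitutions.
Codon 4 (AUA, Ile): 2 synonymous substitutions.
Total: 1 + 1 + 2 + 2 = 6.

6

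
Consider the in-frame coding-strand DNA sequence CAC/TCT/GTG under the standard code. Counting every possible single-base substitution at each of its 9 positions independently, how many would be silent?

7

Codon 1 (CAC, His): 1 synonymous substitution.
Codon 2 (TCT, Ser): 3 synonymous substitutions.
Codon 3 (GTG, Val): 3 synonymous substitutions.
Total: 1 + 3 + 3 = 7.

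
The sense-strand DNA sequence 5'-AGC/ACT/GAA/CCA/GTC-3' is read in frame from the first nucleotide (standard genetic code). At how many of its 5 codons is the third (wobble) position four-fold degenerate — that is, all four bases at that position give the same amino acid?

Codon 1 AGC (Ser): third position 2-fold.
Codon 2 ACT (Thr): third position 4-fold.
Codon 3 GAA (Glu): third position 2-fold.
Codon 4 CCA (Pro): third position 4-fold.
Codon 5 GTC (Val): third position 4-fold.
Four-fold degenerate third positions: 3.

3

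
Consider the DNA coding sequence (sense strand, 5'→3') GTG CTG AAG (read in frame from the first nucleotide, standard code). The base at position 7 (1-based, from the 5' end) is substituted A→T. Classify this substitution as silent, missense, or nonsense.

Position 7 falls in codon 3: AAG → Lys.
After the substitution the codon is TAG → Stop.
The new codon is a stop codon, so this is a nonsense mutation.

nonsense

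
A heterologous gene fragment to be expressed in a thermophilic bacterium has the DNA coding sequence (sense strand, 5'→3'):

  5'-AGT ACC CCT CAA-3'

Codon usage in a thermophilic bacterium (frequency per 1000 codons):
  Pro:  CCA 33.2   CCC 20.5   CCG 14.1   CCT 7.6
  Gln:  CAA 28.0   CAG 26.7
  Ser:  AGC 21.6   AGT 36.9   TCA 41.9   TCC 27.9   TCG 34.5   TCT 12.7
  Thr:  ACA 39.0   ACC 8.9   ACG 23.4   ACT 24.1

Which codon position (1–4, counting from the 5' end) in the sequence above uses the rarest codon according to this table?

Codon 1 AGT (Ser): 36.9 per 1000.
Codon 2 ACC (Thr): 8.9 per 1000.
Codon 3 CCT (Pro): 7.6 per 1000.
Codon 4 CAA (Gln): 28.0 per 1000.
Lowest frequency is 7.6 at codon 3.

3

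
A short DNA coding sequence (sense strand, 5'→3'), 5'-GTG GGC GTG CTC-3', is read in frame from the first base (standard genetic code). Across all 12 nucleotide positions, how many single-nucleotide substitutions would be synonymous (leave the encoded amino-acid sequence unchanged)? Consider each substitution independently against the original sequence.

12

Codon 1 (GTG, Val): 3 synonymous substitutions.
Codon 2 (GGC, Gly): 3 synonymous substitutions.
Codon 3 (GTG, Val): 3 synonymous substitutions.
Codon 4 (CTC, Leu): 3 synonymous substitutions.
Total: 3 + 3 + 3 + 3 = 12.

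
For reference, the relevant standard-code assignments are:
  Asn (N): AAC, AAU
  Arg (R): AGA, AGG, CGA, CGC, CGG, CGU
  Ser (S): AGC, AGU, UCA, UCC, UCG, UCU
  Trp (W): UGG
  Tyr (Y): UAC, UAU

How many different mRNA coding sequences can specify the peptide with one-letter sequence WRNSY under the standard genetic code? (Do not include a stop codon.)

Trp: 1 codon.
Arg: 6 codons.
Asn: 2 codons.
Ser: 6 codons.
Tyr: 2 codons.
1 × 6 × 2 × 6 × 2 = 144.

144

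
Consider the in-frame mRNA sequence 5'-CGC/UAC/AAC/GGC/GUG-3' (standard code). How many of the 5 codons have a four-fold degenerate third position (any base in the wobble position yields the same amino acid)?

Codon 1 CGC (Arg): third position 4-fold.
Codon 2 UAC (Tyr): third position 2-fold.
Codon 3 AAC (Asn): third position 2-fold.
Codon 4 GGC (Gly): third position 4-fold.
Codon 5 GUG (Val): third position 4-fold.
Four-fold degenerate third positions: 3.

3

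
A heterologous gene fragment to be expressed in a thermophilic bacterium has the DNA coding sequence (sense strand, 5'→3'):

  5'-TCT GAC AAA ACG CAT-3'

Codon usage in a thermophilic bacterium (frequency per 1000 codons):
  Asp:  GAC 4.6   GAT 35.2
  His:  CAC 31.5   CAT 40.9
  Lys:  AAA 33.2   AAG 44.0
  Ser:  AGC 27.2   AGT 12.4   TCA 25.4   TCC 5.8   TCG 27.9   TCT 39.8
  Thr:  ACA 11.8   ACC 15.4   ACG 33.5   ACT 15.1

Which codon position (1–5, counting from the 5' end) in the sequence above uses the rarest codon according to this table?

2

Codon 1 TCT (Ser): 39.8 per 1000.
Codon 2 GAC (Asp): 4.6 per 1000.
Codon 3 AAA (Lys): 33.2 per 1000.
Codon 4 ACG (Thr): 33.5 per 1000.
Codon 5 CAT (His): 40.9 per 1000.
Lowest frequency is 4.6 at codon 2.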